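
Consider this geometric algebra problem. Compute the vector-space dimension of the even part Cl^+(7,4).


Even subalgebra dimension = 2^(n-1)
n = 7 + 4 = 11
2^(11 - 1) = 2^10 = 1024
Verification: sum of C(11,k) for even k = 1 + 55 + 330 + 462 + 165 + 11 = 1024
Result = 1024


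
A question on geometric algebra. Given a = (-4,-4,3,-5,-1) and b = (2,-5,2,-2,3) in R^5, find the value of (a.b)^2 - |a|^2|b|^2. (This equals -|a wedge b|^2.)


a . b = (-4)*2 + (-4)*(-5) + 3*2 + (-5)*(-2) + (-1)*3
= -8 + 20 + 6 + 10 + (-3) = 25
|a|^2 = (-4)^2 + (-4)^2 + 3^2 + (-5)^2 + (-1)^2 = 67
|b|^2 = 2^2 + (-5)^2 + 2^2 + (-2)^2 + 3^2 = 46
(a.b)^2 = 25^2 = 625
|a|^2 * |b|^2 = 67 * 46 = 3082
Result = 625 - 3082 = -2457


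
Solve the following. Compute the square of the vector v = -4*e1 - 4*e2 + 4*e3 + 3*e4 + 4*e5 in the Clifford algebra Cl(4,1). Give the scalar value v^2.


v^2 = sum of c_i^2 * e_i^2
Positive signature terms (e_i^2 = +1): (-4)^2 + (-4)^2 + 4^2 + 3^2 = 57
Negative signature terms (e_j^2 = -1): 4^2 = 16
v^2 = 57 - 16 = 41


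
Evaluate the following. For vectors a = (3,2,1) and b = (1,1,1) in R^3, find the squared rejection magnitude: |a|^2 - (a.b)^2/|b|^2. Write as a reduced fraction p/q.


|a|^2 = 3^2 + 2^2 + 1^2 = 14
|b|^2 = 1^2 + 1^2 + 1^2 = 3
a . b = 3*1 + 2*1 + 1*1 = 6
(a.b)^2 = 6^2 = 36
|rej|^2 = 14 - 36/3
= (42 - 36)/3
= 6/3
In lowest terms: 2/1


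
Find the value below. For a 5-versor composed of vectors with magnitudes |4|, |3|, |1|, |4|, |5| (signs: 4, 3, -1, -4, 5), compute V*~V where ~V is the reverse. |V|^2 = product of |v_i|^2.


Each vector v_i has |v_i|^2 = s_i^2
Squared scales: 4^2 = 16, 3^2 = 9, (-1)^2 = 1, (-4)^2 = 16, 5^2 = 25
|V|^2 = 16 * 9 * 1 * 16 * 25
= 57600


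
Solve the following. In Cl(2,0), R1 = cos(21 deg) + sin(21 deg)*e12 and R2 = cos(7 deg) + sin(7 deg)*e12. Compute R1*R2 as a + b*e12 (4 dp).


Same-plane rotors commute and their half-angles add:
R1*R2 = cos(a1 + a2) + sin(a1 + a2)*e12.
a1 + a2 = 21 + 7 = 28 deg
cos(28 deg) = 0.8829
sin(28 deg) = 0.4695
R1*R2 = 0.8829 + 0.4695*e12


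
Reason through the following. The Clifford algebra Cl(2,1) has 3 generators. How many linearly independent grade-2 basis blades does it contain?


Number of grade-k basis blades in Cl(p,q) with n = p + q is C(n, k).
n = 2 + 1 = 3
C(3, 2) = 3! / (2! * 1!)
= 6 / (2 * 1)
= 3


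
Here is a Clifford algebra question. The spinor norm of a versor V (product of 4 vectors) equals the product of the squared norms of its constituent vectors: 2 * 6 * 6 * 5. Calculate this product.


Spinor norm N(V) = |v1|^2 * |v2|^2 * ... * |v4|^2
= 2 * 6 * 6 * 5
Running product: 2, 12, 72, 360
N(V) = 360


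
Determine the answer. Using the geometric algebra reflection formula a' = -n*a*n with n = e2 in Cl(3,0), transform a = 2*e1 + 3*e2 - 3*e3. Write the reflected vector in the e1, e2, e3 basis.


Reflection formula: a' = -n*a*n, with n = e2 (unit vector, n^2 = 1).
For reflection through hyperplane perp to e2:
The component along e2 flips sign, others stay.
a = (2, 3, -3)
a' = (2, -3, -3)
a' = 2*e1 - 3*e2 - 3*e3


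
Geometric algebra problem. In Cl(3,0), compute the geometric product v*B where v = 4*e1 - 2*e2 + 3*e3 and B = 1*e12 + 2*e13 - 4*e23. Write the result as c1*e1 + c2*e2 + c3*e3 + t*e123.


vB has grade-1 (vector) and grade-3 (trivector) parts: vB = (v _| B) + (v ^ B).
Vector part <vB>_1:
  e1: -v2*b12 - v3*b13 = -(-2)*(1) - (3)*(2) = -4
  e2: v1*b12 - v3*b23 = (4)*(1) - (3)*(-4) = 16
  e3: v1*b13 + v2*b23 = (4)*(2) + (-2)*(-4) = 16
Trivector part <vB>_3:
  e123: v1*b23 - v2*b13 + v3*b12 = (4)*(-4) - (-2)*(2) + (3)*(1) = -9
vB = -4*e1 + 16*e2 + 16*e3 - 9*e123


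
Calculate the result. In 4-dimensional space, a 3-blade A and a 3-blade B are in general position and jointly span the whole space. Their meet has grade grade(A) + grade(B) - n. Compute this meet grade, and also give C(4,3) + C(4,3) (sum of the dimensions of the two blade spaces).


Meet grade = grade(A) + grade(B) - n
= 3 + 3 - 4 = 2
C(4,3) = 4
C(4,3) = 4
dim_A + dim_B = 4 + 4 = 8


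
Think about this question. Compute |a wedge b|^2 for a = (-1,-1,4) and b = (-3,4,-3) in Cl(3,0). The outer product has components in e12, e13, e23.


a wedge b = (a1*b2 - a2*b1)*e12 + (a1*b3 - a3*b1)*e13 + (a2*b3 - a3*b2)*e23
e12 coeff: (-1)*4 - (-1)*(-3) = -4 - 3 = -7
e13 coeff: (-1)*(-3) - 4*(-3) = 3 - (-12) = 15
e23 coeff: (-1)*(-3) - 4*4 = 3 - 16 = -13
|a wedge b|^2 = (-7)^2 + 15^2 + (-13)^2
= 49 + 225 + 169
= 443


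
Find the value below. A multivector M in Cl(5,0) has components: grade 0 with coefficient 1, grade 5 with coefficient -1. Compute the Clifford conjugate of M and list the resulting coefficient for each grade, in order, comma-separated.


Clifford conjugate sign for grade k: (-1)^(k(k+1)/2)
Grade 0: (-1)^(0*1/2) = (-1)^0 = 1, coeff 1 -> 1
Grade 5: (-1)^(5*6/2) = (-1)^15 = -1, coeff -1 -> 1
Conjugated coefficients: 1, 1


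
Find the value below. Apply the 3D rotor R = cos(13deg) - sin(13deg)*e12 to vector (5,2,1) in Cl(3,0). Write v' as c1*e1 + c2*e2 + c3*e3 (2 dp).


Rotor R = cos(13deg) - sin(13deg)*e12
Rotation angle theta = 2 * 13 = 26 degrees in the e12 plane (e1 -> e2).
The component perpendicular to the plane (e3) is invariant: v'_3 = v3 = 1.00
cos(26deg) = 0.8988, sin(26deg) = 0.4384
v'_1 = v1*cos(theta) - v2*sin(theta) = 5*0.8988 - 2*0.4384 = 3.62
v'_2 = v1*sin(theta) + v2*cos(theta) = 5*0.4384 + 2*0.8988 = 3.99
v' = 3.62*e1 + 3.99*e2 + 1.00*e3


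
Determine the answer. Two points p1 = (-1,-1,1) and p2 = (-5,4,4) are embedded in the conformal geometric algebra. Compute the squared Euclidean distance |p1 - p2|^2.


p1 - p2 = (4, -5, -3)
|p1 - p2|^2 = 4^2 + (-5)^2 + (-3)^2
= 16 + 25 + 9
= 50


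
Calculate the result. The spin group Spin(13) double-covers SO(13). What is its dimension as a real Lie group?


Spin(n) double-covers SO(n); both have Lie algebra so(n) of dimension n(n-1)/2.
n = 13
n(n-1) = 13 * 12 = 156
dim Spin(13) = 156/2 = 78


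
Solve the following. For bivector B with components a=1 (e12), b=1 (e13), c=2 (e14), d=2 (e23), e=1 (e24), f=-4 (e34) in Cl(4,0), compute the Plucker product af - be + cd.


Plucker relation: af - be + cd
a*f = 1*(-4) = -4
b*e = 1*1 = 1
c*d = 2*2 = 4
af - be + cd = -4 - 1 + 4
= -1


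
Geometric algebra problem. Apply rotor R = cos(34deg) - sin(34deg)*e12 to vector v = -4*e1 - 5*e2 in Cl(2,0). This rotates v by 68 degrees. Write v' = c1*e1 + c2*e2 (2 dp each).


Rotor R = cos(34deg) - sin(34deg)*e12
Rotation angle theta = 2 * 34 = 68 degrees
v' = R*v*~R rotates v by theta.
cos(68deg) = 0.3746, sin(68deg) = 0.9272
v'_1 = -4*cos(68deg) - (-5)*sin(68deg)
= -4*0.3746 - (-5)*0.9272
= 3.14
v'_2 = -4*sin(68deg) + (-5)*cos(68deg)
= -4*0.9272 + (-5)*0.3746
= -5.58
v' = 3.14*e1 - 5.58*e2


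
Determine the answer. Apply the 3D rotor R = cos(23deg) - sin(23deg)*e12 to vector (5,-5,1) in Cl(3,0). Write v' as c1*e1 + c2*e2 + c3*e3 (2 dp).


Rotor R = cos(23deg) - sin(23deg)*e12
Rotation angle theta = 2 * 23 = 46 degrees in the e12 plane (e1 -> e2).
The component perpendicular to the plane (e3) is invariant: v'_3 = v3 = 1.00
cos(46deg) = 0.6947, sin(46deg) = 0.7193
v'_1 = v1*cos(theta) - v2*sin(theta) = 5*0.6947 - (-5)*0.7193 = 7.07
v'_2 = v1*sin(theta) + v2*cos(theta) = 5*0.7193 + (-5)*0.6947 = 0.12
v' = 7.07*e1 + 0.12*e2 + 1.00*e3


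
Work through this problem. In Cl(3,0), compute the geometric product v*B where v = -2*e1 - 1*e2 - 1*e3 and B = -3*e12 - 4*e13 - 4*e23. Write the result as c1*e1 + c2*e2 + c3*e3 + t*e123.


vB has grade-1 (vector) and grade-3 (trivector) parts: vB = (v _| B) + (v ^ B).
Vector part <vB>_1:
  e1: -v2*b12 - v3*b13 = -(-1)*(-3) - (-1)*(-4) = -7
  e2: v1*b12 - v3*b23 = (-2)*(-3) - (-1)*(-4) = 2
  e3: v1*b13 + v2*b23 = (-2)*(-4) + (-1)*(-4) = 12
Trivector part <vB>_3:
  e123: v1*b23 - v2*b13 + v3*b12 = (-2)*(-4) - (-1)*(-4) + (-1)*(-3) = 7
vB = -7*e1 + 2*e2 + 12*e3 + 7*e123


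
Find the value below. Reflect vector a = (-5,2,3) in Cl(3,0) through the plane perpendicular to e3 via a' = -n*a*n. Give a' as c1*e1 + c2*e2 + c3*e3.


Reflection formula: a' = -n*a*n, with n = e3 (unit vector, n^2 = 1).
For reflection through hyperplane perp to e3:
The component along e3 flips sign, others stay.
a = (-5, 2, 3)
a' = (-5, 2, -3)
a' = -5*e1 + 2*e2 - 3*e3


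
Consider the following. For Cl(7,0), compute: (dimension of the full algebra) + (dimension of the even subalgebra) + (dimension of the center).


n = 7 + 0 = 7
Total dim = 2^7 = 128
Even subalgebra dim = 2^6 = 64
n is odd, so center dim = 2
Sum = 128 + 64 + 2 = 194


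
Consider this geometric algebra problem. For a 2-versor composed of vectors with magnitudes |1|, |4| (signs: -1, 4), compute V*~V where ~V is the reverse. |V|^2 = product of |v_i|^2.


Each vector v_i has |v_i|^2 = s_i^2
Squared scales: (-1)^2 = 1, 4^2 = 16
|V|^2 = 1 * 16
= 16


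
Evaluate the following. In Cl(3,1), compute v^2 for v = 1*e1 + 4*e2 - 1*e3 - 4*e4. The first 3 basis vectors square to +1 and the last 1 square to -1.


v^2 = sum of c_i^2 * e_i^2
Positive signature terms (e_i^2 = +1): 1^2 + 4^2 + (-1)^2 = 18
Negative signature terms (e_j^2 = -1): (-4)^2 = 16
v^2 = 18 - 16 = 2


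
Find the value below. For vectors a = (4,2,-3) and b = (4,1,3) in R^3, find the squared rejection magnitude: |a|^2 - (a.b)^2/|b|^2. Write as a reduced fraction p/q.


|a|^2 = 4^2 + 2^2 + (-3)^2 = 29
|b|^2 = 4^2 + 1^2 + 3^2 = 26
a . b = 4*4 + 2*1 + (-3)*3 = 9
(a.b)^2 = 9^2 = 81
|rej|^2 = 29 - 81/26
= (754 - 81)/26
= 673/26
In lowest terms: 673/26


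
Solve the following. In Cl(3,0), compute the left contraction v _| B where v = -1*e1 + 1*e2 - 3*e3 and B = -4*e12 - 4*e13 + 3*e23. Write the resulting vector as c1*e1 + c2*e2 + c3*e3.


Left contraction v _| B = <vB>_1 (grade-1 part of the geometric product vB).
Using e1_|e12 = e2, e2_|e12 = -e1, e1_|e13 = e3, e3_|e13 = -e1, e2_|e23 = e3, e3_|e23 = -e2:
e1 coeff: -v2*b12 - v3*b13 = -(1)*(-4) - (-3)*(-4) = -8
e2 coeff: v1*b12 - v3*b23 = (-1)*(-4) - (-3)*(3) = 13
e3 coeff: v1*b13 + v2*b23 = (-1)*(-4) + (1)*(3) = 7
v _| B = -8*e1 + 13*e2 + 7*e3


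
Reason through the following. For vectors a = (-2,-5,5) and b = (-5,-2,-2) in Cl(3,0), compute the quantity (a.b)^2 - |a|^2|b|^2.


a . b = (-2)*(-5) + (-5)*(-2) + 5*(-2)
= 10 + 10 + (-10) = 10
|a|^2 = (-2)^2 + (-5)^2 + 5^2 = 54
|b|^2 = (-5)^2 + (-2)^2 + (-2)^2 = 33
(a.b)^2 = 10^2 = 100
|a|^2 * |b|^2 = 54 * 33 = 1782
Result = 100 - 1782 = -1682


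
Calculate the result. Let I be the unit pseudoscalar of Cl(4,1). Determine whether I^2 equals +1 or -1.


The pseudoscalar I = e1...e_n (product of all n generators) of Cl(p,q) satisfies I^2 = (-1)^(q + n(n-1)/2).
p = 4, q = 1, n = p + q = 5
n(n-1)/2 = 5 * 4 / 2 = 10
Exponent = q + n(n-1)/2 = 1 + 10 = 11
I^2 = (-1)^11 = -1


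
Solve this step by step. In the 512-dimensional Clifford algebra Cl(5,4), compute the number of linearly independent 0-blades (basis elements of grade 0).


Number of grade-k basis blades in Cl(p,q) with n = p + q is C(n, k).
n = 5 + 4 = 9
C(9, 0) = 9! / (0! * 9!)
= 362880 / (1 * 362880)
= 1


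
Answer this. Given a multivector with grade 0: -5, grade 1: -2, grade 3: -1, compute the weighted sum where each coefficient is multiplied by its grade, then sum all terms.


Grade-weighted sum = sum of grade_k * coefficient_k
0*(-5) = 0
1*(-2) = -2
3*(-1) = -3
Total = 0 + (-2) + (-3) = -5


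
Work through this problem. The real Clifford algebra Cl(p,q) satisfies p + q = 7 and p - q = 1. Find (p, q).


We need p + q = 7 and p - q = 1.
Adding: 2p = 7 + 1 = 8, so p = 4.
Then q = 7 - 4 = 3.
(p, q) = (4, 3)


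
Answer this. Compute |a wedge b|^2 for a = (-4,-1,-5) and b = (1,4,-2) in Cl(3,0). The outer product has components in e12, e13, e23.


a wedge b = (a1*b2 - a2*b1)*e12 + (a1*b3 - a3*b1)*e13 + (a2*b3 - a3*b2)*e23
e12 coeff: (-4)*4 - (-1)*1 = -16 - (-1) = -15
e13 coeff: (-4)*(-2) - (-5)*1 = 8 - (-5) = 13
e23 coeff: (-1)*(-2) - (-5)*4 = 2 - (-20) = 22
|a wedge b|^2 = (-15)^2 + 13^2 + 22^2
= 225 + 169 + 484
= 878


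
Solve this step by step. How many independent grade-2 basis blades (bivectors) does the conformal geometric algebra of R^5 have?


The conformal model of R^5 uses Cl(6,1) with m = 5 + 2 = 7 generators.
Number of grade-2 blades = C(m, 2) = C(7, 2)
= 7*6/2 = 21


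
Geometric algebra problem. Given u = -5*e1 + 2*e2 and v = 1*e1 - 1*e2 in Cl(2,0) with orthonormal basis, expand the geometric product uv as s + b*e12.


Expand: (-5*e1 + 2*e2)(1*e1 - 1*e2)
= (-5)*1*e1e1 + (-5)*(-1)*e1e2 + 2*1*e2e1 + 2*(-1)*e2e2
Using e1^2 = e2^2 = 1, e2e1 = -e1e2:
Scalar part s = (-5)*1 + 2*(-1) = -5 + (-2) = -7
Bivector part b = (-5)*(-1) - 2*1 = 5 - 2 = 3
uv = -7 + 3*e12


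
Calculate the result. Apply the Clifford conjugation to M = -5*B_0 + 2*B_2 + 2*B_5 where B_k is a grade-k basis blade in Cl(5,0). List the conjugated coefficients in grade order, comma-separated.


Clifford conjugate sign for grade k: (-1)^(k(k+1)/2)
Grade 0: (-1)^(0*1/2) = (-1)^0 = 1, coeff -5 -> -5
Grade 2: (-1)^(2*3/2) = (-1)^3 = -1, coeff 2 -> -2
Grade 5: (-1)^(5*6/2) = (-1)^15 = -1, coeff 2 -> -2
Conjugated coefficients: -5, -2, -2


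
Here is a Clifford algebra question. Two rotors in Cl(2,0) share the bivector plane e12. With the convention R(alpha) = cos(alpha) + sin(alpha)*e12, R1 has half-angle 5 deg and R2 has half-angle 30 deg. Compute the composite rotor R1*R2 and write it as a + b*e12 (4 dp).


Same-plane rotors commute and their half-angles add:
R1*R2 = cos(a1 + a2) + sin(a1 + a2)*e12.
a1 + a2 = 5 + 30 = 35 deg
cos(35 deg) = 0.8192
sin(35 deg) = 0.5736
R1*R2 = 0.8192 + 0.5736*e12


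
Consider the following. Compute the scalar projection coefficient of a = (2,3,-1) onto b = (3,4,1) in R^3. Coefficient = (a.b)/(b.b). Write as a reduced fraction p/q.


Projection coefficient = (a . b) / (b . b)
a . b = 2*3 + 3*4 + (-1)*1
= 6 + 12 + (-1) = 17
b . b = 3^2 + 4^2 + 1^2
= 9 + 16 + 1 = 26
Coefficient = 17/26
In lowest terms: 17/26


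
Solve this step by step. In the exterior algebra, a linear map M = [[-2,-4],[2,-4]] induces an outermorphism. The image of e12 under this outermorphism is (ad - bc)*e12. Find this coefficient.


The outermorphism of a linear map f sends e1^e2 to f(e1)^f(e2).
f(e1) = -2*e1 + 2*e2
f(e2) = -4*e1 - 4*e2
f(e1) ^ f(e2) = (-2*e1 + 2*e2) ^ (-4*e1 - 4*e2)
= (-2)*(-4)*e12 + 2*(-4)*e21
= (8 - (-8))*e12
= 16*e12
Coefficient = 16


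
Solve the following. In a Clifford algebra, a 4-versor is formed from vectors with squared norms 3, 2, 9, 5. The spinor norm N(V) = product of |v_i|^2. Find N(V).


Spinor norm N(V) = |v1|^2 * |v2|^2 * ... * |v4|^2
= 3 * 2 * 9 * 5
Running product: 3, 6, 54, 270
N(V) = 270


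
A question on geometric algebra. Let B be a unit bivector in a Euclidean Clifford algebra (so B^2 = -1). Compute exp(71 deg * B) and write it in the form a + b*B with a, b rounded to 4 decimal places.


For a unit bivector B with B^2 = -1, the exponential series gives
e^(theta*B) = cos(theta) + sin(theta)*B (the GA analogue of Euler's formula).
theta = 71 degrees = 1.239184 rad
cos(71 deg) = 0.3256
sin(71 deg) = 0.9455
exp(theta*B) = 0.3256 + 0.9455*B


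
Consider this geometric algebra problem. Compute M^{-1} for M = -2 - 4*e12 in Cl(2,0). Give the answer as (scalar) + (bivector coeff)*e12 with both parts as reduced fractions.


M = -2 - 4*e12, where e12^2 = -1.
Since M commutes with its reverse ~M = a - b*e12, M * ~M = a^2 - b^2*e12^2 = a^2 + b^2.
So M^{-1} = ~M / (a^2 + b^2) = (a - b*e12)/(a^2 + b^2).
a^2 + b^2 = 4 + 16 = 20
Scalar part = -2/20 = -1/10
Bivector coeff = 4/20 = 1/5
M^{-1} = -1/10 + 1/5*e12


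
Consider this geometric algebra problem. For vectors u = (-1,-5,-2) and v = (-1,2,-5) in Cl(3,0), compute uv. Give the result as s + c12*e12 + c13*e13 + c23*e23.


In Cl(3,0): e_i^2 = 1, e_ie_j = -e_je_i for i != j.
Scalar part = u . v = (-1)*(-1) + (-5)*2 + (-2)*(-5)
= 1 + (-10) + 10 = 1
e12 coeff = (-1)*2 - (-5)*(-1) = -2 - 5 = -7
e13 coeff = (-1)*(-5) - (-2)*(-1) = 5 - 2 = 3
e23 coeff = (-5)*(-5) - (-2)*2 = 25 - (-4) = 29
uv = 1 - 7*e12 + 3*e13 + 29*e23


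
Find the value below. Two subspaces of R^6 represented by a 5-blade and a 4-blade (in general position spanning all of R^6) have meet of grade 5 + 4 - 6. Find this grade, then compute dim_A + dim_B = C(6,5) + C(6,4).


Meet grade = grade(A) + grade(B) - n
= 5 + 4 - 6 = 3
C(6,5) = 6
C(6,4) = 15
dim_A + dim_B = 6 + 15 = 21


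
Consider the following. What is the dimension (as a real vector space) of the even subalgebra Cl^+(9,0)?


Even subalgebra dimension = 2^(n-1)
n = 9 + 0 = 9
2^(9 - 1) = 2^8 = 256
Verification: sum of C(9,k) for even k = 1 + 36 + 126 + 84 + 9 = 256
Result = 256


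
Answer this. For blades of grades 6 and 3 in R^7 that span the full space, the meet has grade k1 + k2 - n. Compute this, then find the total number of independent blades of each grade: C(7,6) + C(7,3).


Meet grade = grade(A) + grade(B) - n
= 6 + 3 - 7 = 2
C(7,6) = 7
C(7,3) = 35
dim_A + dim_B = 7 + 35 = 42


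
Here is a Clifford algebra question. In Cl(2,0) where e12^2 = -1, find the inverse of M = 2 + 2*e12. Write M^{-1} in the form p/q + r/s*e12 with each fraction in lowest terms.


M = 2 + 2*e12, where e12^2 = -1.
Since M commutes with its reverse ~M = a - b*e12, M * ~M = a^2 - b^2*e12^2 = a^2 + b^2.
So M^{-1} = ~M / (a^2 + b^2) = (a - b*e12)/(a^2 + b^2).
a^2 + b^2 = 4 + 4 = 8
Scalar part = 2/8 = 1/4
Bivector coeff = -2/8 = -1/4
M^{-1} = 1/4 - 1/4*e12


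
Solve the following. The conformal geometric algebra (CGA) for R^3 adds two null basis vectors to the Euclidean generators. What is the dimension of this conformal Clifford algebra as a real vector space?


The conformal model of R^3 uses Cl(4,1): the 3 Euclidean generators plus two extra orthogonal generators e+ (e+^2 = +1) and e- (e-^2 = -1), from which the null vectors e0, einf are built.
Number of generators m = 3 + 2 = 5.
dim Cl(p,q) = 2^m = 2^5 = 32


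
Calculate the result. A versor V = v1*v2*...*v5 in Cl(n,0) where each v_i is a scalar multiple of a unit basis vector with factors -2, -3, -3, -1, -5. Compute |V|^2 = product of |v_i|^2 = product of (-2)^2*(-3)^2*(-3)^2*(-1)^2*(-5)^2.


Each vector v_i has |v_i|^2 = s_i^2
Squared scales: (-2)^2 = 4, (-3)^2 = 9, (-3)^2 = 9, (-1)^2 = 1, (-5)^2 = 25
|V|^2 = 4 * 9 * 9 * 1 * 25
= 8100


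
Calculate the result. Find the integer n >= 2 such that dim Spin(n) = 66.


dim Spin(n) = dim so(n) = n(n-1)/2.
Solve n(n-1)/2 = 66, i.e. n^2 - n - 132 = 0.
Discriminant = 1 + 8*66 = 529
n = (1 + sqrt(529))/2 = (1 + 23)/2 = 12


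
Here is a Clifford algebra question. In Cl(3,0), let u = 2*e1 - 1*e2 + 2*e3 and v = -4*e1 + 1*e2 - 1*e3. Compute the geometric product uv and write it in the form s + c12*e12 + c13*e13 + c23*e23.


In Cl(3,0): e_i^2 = 1, e_ie_j = -e_je_i for i != j.
Scalar part = u . v = 2*(-4) + (-1)*1 + 2*(-1)
= -8 + (-1) + (-2) = -11
e12 coeff = 2*1 - (-1)*(-4) = 2 - 4 = -2
e13 coeff = 2*(-1) - 2*(-4) = -2 - (-8) = 6
e23 coeff = (-1)*(-1) - 2*1 = 1 - 2 = -1
uv = -11 - 2*e12 + 6*e13 - 1*e23


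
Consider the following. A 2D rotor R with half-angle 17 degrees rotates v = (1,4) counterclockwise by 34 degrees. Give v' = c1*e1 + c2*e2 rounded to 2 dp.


Rotor R = cos(17deg) - sin(17deg)*e12
Rotation angle theta = 2 * 17 = 34 degrees
v' = R*v*~R rotates v by theta.
cos(34deg) = 0.8290, sin(34deg) = 0.5592
v'_1 = 1*cos(34deg) - 4*sin(34deg)
= 1*0.8290 - 4*0.5592
= -1.41
v'_2 = 1*sin(34deg) + 4*cos(34deg)
= 1*0.5592 + 4*0.8290
= 3.88
v' = -1.41*e1 + 3.88*e2


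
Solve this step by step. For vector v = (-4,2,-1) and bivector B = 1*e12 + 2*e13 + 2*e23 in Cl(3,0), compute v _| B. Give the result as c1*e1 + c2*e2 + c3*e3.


Left contraction v _| B = <vB>_1 (grade-1 part of the geometric product vB).
Using e1_|e12 = e2, e2_|e12 = -e1, e1_|e13 = e3, e3_|e13 = -e1, e2_|e23 = e3, e3_|e23 = -e2:
e1 coeff: -v2*b12 - v3*b13 = -(2)*(1) - (-1)*(2) = 0
e2 coeff: v1*b12 - v3*b23 = (-4)*(1) - (-1)*(2) = -2
e3 coeff: v1*b13 + v2*b23 = (-4)*(2) + (2)*(2) = -4
v _| B = 0*e1 - 2*e2 - 4*e3


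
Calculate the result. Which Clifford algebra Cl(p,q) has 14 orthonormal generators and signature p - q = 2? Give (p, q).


We need p + q = 14 and p - q = 2.
Adding: 2p = 14 + 2 = 16, so p = 8.
Then q = 14 - 8 = 6.
(p, q) = (8, 6)


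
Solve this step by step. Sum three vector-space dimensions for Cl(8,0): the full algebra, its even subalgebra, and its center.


n = 8 + 0 = 8
Total dim = 2^8 = 256
Even subalgebra dim = 2^7 = 128
n is even, so center dim = 1
Sum = 256 + 128 + 1 = 385


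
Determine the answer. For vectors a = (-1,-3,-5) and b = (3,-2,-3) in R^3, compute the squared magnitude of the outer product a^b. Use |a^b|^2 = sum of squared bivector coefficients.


a wedge b = (a1*b2 - a2*b1)*e12 + (a1*b3 - a3*b1)*e13 + (a2*b3 - a3*b2)*e23
e12 coeff: (-1)*(-2) - (-3)*3 = 2 - (-9) = 11
e13 coeff: (-1)*(-3) - (-5)*3 = 3 - (-15) = 18
e23 coeff: (-3)*(-3) - (-5)*(-2) = 9 - 10 = -1
|a wedge b|^2 = 11^2 + 18^2 + (-1)^2
= 121 + 324 + 1
= 446


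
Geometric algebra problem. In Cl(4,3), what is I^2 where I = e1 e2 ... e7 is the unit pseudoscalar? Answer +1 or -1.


The pseudoscalar I = e1...e_n (product of all n generators) of Cl(p,q) satisfies I^2 = (-1)^(q + n(n-1)/2).
p = 4, q = 3, n = p + q = 7
n(n-1)/2 = 7 * 6 / 2 = 21
Exponent = q + n(n-1)/2 = 3 + 21 = 24
I^2 = (-1)^24 = +1


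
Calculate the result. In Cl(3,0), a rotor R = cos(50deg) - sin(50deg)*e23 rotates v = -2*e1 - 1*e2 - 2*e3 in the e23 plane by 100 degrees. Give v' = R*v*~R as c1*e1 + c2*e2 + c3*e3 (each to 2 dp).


Rotor R = cos(50deg) - sin(50deg)*e23
Rotation angle theta = 2 * 50 = 100 degrees in the e23 plane (e2 -> e3).
The component perpendicular to the plane (e1) is invariant: v'_1 = v1 = -2.00
cos(100deg) = -0.1736, sin(100deg) = 0.9848
v'_2 = v2*cos(theta) - v3*sin(theta) = -1*(-0.1736) - (-2)*0.9848 = 2.14
v'_3 = v2*sin(theta) + v3*cos(theta) = -1*0.9848 + (-2)*(-0.1736) = -0.64
v' = -2.00*e1 + 2.14*e2 - 0.64*e3


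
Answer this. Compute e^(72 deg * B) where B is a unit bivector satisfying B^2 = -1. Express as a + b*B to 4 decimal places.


For a unit bivector B with B^2 = -1, the exponential series gives
e^(theta*B) = cos(theta) + sin(theta)*B (the GA analogue of Euler's formula).
theta = 72 degrees = 1.256637 rad
cos(72 deg) = 0.3090
sin(72 deg) = 0.9511
exp(theta*B) = 0.3090 + 0.9511*B


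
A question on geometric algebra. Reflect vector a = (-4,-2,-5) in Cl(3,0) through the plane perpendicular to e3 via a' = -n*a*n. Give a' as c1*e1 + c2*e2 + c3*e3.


Reflection formula: a' = -n*a*n, with n = e3 (unit vector, n^2 = 1).
For reflection through hyperplane perp to e3:
The component along e3 flips sign, others stay.
a = (-4, -2, -5)
a' = (-4, -2, 5)
a' = -4*e1 - 2*e2 + 5*e3


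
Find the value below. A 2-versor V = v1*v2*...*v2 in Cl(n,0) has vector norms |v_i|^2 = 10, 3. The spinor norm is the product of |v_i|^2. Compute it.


Spinor norm N(V) = |v1|^2 * |v2|^2 * ... * |v2|^2
= 10 * 3
Running product: 10, 30
N(V) = 30


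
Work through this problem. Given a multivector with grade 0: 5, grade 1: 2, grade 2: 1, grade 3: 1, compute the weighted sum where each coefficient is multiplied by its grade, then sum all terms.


Grade-weighted sum = sum of grade_k * coefficient_k
0*5 = 0
1*2 = 2
2*1 = 2
3*1 = 3
Total = 0 + 2 + 2 + 3 = 7


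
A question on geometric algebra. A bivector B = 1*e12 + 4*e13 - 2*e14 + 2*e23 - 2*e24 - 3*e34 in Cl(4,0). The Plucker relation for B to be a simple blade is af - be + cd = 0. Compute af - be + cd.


Plucker relation: af - be + cd
a*f = 1*(-3) = -3
b*e = 4*(-2) = -8
c*d = (-2)*2 = -4
af - be + cd = -3 - (-8) + (-4)
= 1


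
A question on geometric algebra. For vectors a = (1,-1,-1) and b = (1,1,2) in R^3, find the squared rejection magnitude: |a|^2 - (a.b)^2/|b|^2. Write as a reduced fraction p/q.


|a|^2 = 1^2 + (-1)^2 + (-1)^2 = 3
|b|^2 = 1^2 + 1^2 + 2^2 = 6
a . b = 1*1 + (-1)*1 + (-1)*2 = -2
(a.b)^2 = (-2)^2 = 4
|rej|^2 = 3 - 4/6
= (18 - 4)/6
= 14/6
In lowest terms: 7/3


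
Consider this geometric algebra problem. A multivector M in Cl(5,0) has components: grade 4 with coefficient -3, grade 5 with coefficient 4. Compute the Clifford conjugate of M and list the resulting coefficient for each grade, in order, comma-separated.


Clifford conjugate sign for grade k: (-1)^(k(k+1)/2)
Grade 4: (-1)^(4*5/2) = (-1)^10 = 1, coeff -3 -> -3
Grade 5: (-1)^(5*6/2) = (-1)^15 = -1, coeff 4 -> -4
Conjugated coefficients: -3, -4


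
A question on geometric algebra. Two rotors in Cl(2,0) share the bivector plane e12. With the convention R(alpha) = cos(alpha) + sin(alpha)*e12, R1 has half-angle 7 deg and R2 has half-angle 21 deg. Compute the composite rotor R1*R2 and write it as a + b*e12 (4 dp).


Same-plane rotors commute and their half-angles add:
R1*R2 = cos(a1 + a2) + sin(a1 + a2)*e12.
a1 + a2 = 7 + 21 = 28 deg
cos(28 deg) = 0.8829
sin(28 deg) = 0.4695
R1*R2 = 0.8829 + 0.4695*e12


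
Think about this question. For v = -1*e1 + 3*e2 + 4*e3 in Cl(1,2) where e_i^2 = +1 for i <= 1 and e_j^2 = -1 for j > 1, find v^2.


v^2 = sum of c_i^2 * e_i^2
Positive signature terms (e_i^2 = +1): (-1)^2 = 1
Negative signature terms (e_j^2 = -1): 3^2 + 4^2 = 25
v^2 = 1 - 25 = -24


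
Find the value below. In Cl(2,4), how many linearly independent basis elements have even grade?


Even subalgebra dimension = 2^(n-1)
n = 2 + 4 = 6
2^(6 - 1) = 2^5 = 32
Verification: sum of C(6,k) for even k = 1 + 15 + 15 + 1 = 32
Result = 32


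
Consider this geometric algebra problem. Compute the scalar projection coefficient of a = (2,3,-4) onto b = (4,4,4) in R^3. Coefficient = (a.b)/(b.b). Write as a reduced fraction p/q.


Projection coefficient = (a . b) / (b . b)
a . b = 2*4 + 3*4 + (-4)*4
= 8 + 12 + (-16) = 4
b . b = 4^2 + 4^2 + 4^2
= 16 + 16 + 16 = 48
Coefficient = 4/48
In lowest terms: 1/12


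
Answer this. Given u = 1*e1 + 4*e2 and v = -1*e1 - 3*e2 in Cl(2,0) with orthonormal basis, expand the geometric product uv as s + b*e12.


Expand: (1*e1 + 4*e2)(-1*e1 - 3*e2)
= 1*(-1)*e1e1 + 1*(-3)*e1e2 + 4*(-1)*e2e1 + 4*(-3)*e2e2
Using e1^2 = e2^2 = 1, e2e1 = -e1e2:
Scalar part s = 1*(-1) + 4*(-3) = -1 + (-12) = -13
Bivector part b = 1*(-3) - 4*(-1) = -3 - (-4) = 1
uv = -13 + 1*e12


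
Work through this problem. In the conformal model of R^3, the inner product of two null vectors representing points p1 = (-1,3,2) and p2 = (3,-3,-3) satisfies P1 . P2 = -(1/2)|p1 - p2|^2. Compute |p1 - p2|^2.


p1 - p2 = (-4, 6, 5)
|p1 - p2|^2 = (-4)^2 + 6^2 + 5^2
= 16 + 36 + 25
= 77


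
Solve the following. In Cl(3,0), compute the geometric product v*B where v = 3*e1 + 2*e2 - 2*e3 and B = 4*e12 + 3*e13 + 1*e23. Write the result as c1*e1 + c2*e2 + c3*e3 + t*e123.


vB has grade-1 (vector) and grade-3 (trivector) parts: vB = (v _| B) + (v ^ B).
Vector part <vB>_1:
  e1: -v2*b12 - v3*b13 = -(2)*(4) - (-2)*(3) = -2
  e2: v1*b12 - v3*b23 = (3)*(4) - (-2)*(1) = 14
  e3: v1*b13 + v2*b23 = (3)*(3) + (2)*(1) = 11
Trivector part <vB>_3:
  e123: v1*b23 - v2*b13 + v3*b12 = (3)*(1) - (2)*(3) + (-2)*(4) = -11
vB = -2*e1 + 14*e2 + 11*e3 - 11*e123


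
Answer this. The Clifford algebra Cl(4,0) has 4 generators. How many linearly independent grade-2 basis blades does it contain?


Number of grade-k basis blades in Cl(p,q) with n = p + q is C(n, k).
n = 4 + 0 = 4
C(4, 2) = 4! / (2! * 2!)
= 24 / (2 * 2)
= 6


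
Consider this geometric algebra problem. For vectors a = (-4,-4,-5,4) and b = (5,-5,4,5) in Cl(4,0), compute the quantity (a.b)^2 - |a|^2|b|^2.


a . b = (-4)*5 + (-4)*(-5) + (-5)*4 + 4*5
= -20 + 20 + (-20) + 20 = 0
|a|^2 = (-4)^2 + (-4)^2 + (-5)^2 + 4^2 = 73
|b|^2 = 5^2 + (-5)^2 + 4^2 + 5^2 = 91
(a.b)^2 = 0^2 = 0
|a|^2 * |b|^2 = 73 * 91 = 6643
Result = 0 - 6643 = -6643


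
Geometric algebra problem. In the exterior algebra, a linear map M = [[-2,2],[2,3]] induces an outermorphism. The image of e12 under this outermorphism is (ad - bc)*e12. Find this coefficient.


The outermorphism of a linear map f sends e1^e2 to f(e1)^f(e2).
f(e1) = -2*e1 + 2*e2
f(e2) = 2*e1 + 3*e2
f(e1) ^ f(e2) = (-2*e1 + 2*e2) ^ (2*e1 + 3*e2)
= (-2)*3*e12 + 2*2*e21
= (-6 - 4)*e12
= -10*e12
Coefficient = -10


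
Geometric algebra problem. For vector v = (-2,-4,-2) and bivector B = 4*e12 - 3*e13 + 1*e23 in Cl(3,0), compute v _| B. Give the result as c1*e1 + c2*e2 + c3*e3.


Left contraction v _| B = <vB>_1 (grade-1 part of the geometric product vB).
Using e1_|e12 = e2, e2_|e12 = -e1, e1_|e13 = e3, e3_|e13 = -e1, e2_|e23 = e3, e3_|e23 = -e2:
e1 coeff: -v2*b12 - v3*b13 = -(-4)*(4) - (-2)*(-3) = 10
e2 coeff: v1*b12 - v3*b23 = (-2)*(4) - (-2)*(1) = -6
e3 coeff: v1*b13 + v2*b23 = (-2)*(-3) + (-4)*(1) = 2
v _| B = 10*e1 - 6*e2 + 2*e3


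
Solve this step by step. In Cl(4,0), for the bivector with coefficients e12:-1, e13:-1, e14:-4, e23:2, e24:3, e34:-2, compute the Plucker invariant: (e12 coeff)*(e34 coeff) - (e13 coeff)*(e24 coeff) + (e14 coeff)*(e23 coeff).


Plucker relation: af - be + cd
a*f = (-1)*(-2) = 2
b*e = (-1)*3 = -3
c*d = (-4)*2 = -8
af - be + cd = 2 - (-3) + (-8)
= -3


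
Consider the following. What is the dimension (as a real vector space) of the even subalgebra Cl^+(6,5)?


Even subalgebra dimension = 2^(n-1)
n = 6 + 5 = 11
2^(11 - 1) = 2^10 = 1024
Verification: sum of C(11,k) for even k = 1 + 55 + 330 + 462 + 165 + 11 = 1024
Result = 1024


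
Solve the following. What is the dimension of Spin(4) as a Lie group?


Spin(n) double-covers SO(n); both have Lie algebra so(n) of dimension n(n-1)/2.
n = 4
n(n-1) = 4 * 3 = 12
dim Spin(4) = 12/2 = 6


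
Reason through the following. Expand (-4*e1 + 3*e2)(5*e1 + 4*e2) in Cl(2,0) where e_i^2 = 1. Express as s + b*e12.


Expand: (-4*e1 + 3*e2)(5*e1 + 4*e2)
= (-4)*5*e1e1 + (-4)*4*e1e2 + 3*5*e2e1 + 3*4*e2e2
Using e1^2 = e2^2 = 1, e2e1 = -e1e2:
Scalar part s = (-4)*5 + 3*4 = -20 + 12 = -8
Bivector part b = (-4)*4 - 3*5 = -16 - 15 = -31
uv = -8 - 31*e12


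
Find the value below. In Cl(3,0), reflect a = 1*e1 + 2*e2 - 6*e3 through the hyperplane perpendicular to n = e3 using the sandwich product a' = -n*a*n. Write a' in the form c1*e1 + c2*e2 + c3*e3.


Reflection formula: a' = -n*a*n, with n = e3 (unit vector, n^2 = 1).
For reflection through hyperplane perp to e3:
The component along e3 flips sign, others stay.
a = (1, 2, -6)
a' = (1, 2, 6)
a' = 1*e1 + 2*e2 + 6*e3


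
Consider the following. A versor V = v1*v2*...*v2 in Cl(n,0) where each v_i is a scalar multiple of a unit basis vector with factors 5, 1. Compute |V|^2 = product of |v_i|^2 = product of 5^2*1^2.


Each vector v_i has |v_i|^2 = s_i^2
Squared scales: 5^2 = 25, 1^2 = 1
|V|^2 = 25 * 1
= 25


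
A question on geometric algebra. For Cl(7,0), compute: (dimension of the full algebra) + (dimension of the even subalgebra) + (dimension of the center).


n = 7 + 0 = 7
Total dim = 2^7 = 128
Even subalgebra dim = 2^6 = 64
n is odd, so center dim = 2
Sum = 128 + 64 + 2 = 194


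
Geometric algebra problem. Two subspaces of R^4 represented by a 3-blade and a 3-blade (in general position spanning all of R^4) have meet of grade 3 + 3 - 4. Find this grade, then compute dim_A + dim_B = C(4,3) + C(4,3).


Meet grade = grade(A) + grade(B) - n
= 3 + 3 - 4 = 2
C(4,3) = 4
C(4,3) = 4
dim_A + dim_B = 4 + 4 = 8


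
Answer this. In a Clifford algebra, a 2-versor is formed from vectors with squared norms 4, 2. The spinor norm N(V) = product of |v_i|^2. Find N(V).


Spinor norm N(V) = |v1|^2 * |v2|^2 * ... * |v2|^2
= 4 * 2
Running product: 4, 8
N(V) = 8


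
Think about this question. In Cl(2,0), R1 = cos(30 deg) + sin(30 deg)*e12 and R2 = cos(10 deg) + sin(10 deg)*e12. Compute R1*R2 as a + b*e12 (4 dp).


Same-plane rotors commute and their half-angles add:
R1*R2 = cos(a1 + a2) + sin(a1 + a2)*e12.
a1 + a2 = 30 + 10 = 40 deg
cos(40 deg) = 0.7660
sin(40 deg) = 0.6428
R1*R2 = 0.7660 + 0.6428*e12


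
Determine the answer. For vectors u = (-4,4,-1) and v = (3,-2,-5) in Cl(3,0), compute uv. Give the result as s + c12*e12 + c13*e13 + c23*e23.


In Cl(3,0): e_i^2 = 1, e_ie_j = -e_je_i for i != j.
Scalar part = u . v = (-4)*3 + 4*(-2) + (-1)*(-5)
= -12 + (-8) + 5 = -15
e12 coeff = (-4)*(-2) - 4*3 = 8 - 12 = -4
e13 coeff = (-4)*(-5) - (-1)*3 = 20 - (-3) = 23
e23 coeff = 4*(-5) - (-1)*(-2) = -20 - 2 = -22
uv = -15 - 4*e12 + 23*e13 - 22*e23


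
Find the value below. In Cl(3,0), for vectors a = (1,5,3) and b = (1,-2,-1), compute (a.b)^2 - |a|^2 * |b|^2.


a . b = 1*1 + 5*(-2) + 3*(-1)
= 1 + (-10) + (-3) = -12
|a|^2 = 1^2 + 5^2 + 3^2 = 35
|b|^2 = 1^2 + (-2)^2 + (-1)^2 = 6
(a.b)^2 = (-12)^2 = 144
|a|^2 * |b|^2 = 35 * 6 = 210
Result = 144 - 210 = -66


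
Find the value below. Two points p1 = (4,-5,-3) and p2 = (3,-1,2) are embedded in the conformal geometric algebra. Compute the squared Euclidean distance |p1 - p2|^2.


p1 - p2 = (1, -4, -5)
|p1 - p2|^2 = 1^2 + (-4)^2 + (-5)^2
= 1 + 16 + 25
= 42


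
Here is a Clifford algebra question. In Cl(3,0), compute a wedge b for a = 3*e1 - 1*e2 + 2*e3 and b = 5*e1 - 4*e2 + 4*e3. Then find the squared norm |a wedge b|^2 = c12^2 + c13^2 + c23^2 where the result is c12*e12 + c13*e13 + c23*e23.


a wedge b = (a1*b2 - a2*b1)*e12 + (a1*b3 - a3*b1)*e13 + (a2*b3 - a3*b2)*e23
e12 coeff: 3*(-4) - (-1)*5 = -12 - (-5) = -7
e13 coeff: 3*4 - 2*5 = 12 - 10 = 2
e23 coeff: (-1)*4 - 2*(-4) = -4 - (-8) = 4
|a wedge b|^2 = (-7)^2 + 2^2 + 4^2
= 49 + 4 + 16
= 69


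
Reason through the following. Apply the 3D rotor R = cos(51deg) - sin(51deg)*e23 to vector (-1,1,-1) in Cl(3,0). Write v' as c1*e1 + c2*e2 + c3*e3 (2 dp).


Rotor R = cos(51deg) - sin(51deg)*e23
Rotation angle theta = 2 * 51 = 102 degrees in the e23 plane (e2 -> e3).
The component perpendicular to the plane (e1) is invariant: v'_1 = v1 = -1.00
cos(102deg) = -0.2079, sin(102deg) = 0.9781
v'_2 = v2*cos(theta) - v3*sin(theta) = 1*(-0.2079) - (-1)*0.9781 = 0.77
v'_3 = v2*sin(theta) + v3*cos(theta) = 1*0.9781 + (-1)*(-0.2079) = 1.19
v' = -1.00*e1 + 0.77*e2 + 1.19*e3


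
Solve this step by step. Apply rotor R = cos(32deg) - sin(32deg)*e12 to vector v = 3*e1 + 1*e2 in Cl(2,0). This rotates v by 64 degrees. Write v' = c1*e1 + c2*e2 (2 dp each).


Rotor R = cos(32deg) - sin(32deg)*e12
Rotation angle theta = 2 * 32 = 64 degrees
v' = R*v*~R rotates v by theta.
cos(64deg) = 0.4384, sin(64deg) = 0.8988
v'_1 = 3*cos(64deg) - 1*sin(64deg)
= 3*0.4384 - 1*0.8988
= 0.42
v'_2 = 3*sin(64deg) + 1*cos(64deg)
= 3*0.8988 + 1*0.4384
= 3.13
v' = 0.42*e1 + 3.13*e2


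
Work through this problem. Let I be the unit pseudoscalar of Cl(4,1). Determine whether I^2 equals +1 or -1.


The pseudoscalar I = e1...e_n (product of all n generators) of Cl(p,q) satisfies I^2 = (-1)^(q + n(n-1)/2).
p = 4, q = 1, n = p + q = 5
n(n-1)/2 = 5 * 4 / 2 = 10
Exponent = q + n(n-1)/2 = 1 + 10 = 11
I^2 = (-1)^11 = -1


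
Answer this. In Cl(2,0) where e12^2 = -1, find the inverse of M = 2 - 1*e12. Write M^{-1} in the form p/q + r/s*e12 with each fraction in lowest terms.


M = 2 - 1*e12, where e12^2 = -1.
Since M commutes with its reverse ~M = a - b*e12, M * ~M = a^2 - b^2*e12^2 = a^2 + b^2.
So M^{-1} = ~M / (a^2 + b^2) = (a - b*e12)/(a^2 + b^2).
a^2 + b^2 = 4 + 1 = 5
Scalar part = 2/5 = 2/5
Bivector coeff = 1/5 = 1/5
M^{-1} = 2/5 + 1/5*e12


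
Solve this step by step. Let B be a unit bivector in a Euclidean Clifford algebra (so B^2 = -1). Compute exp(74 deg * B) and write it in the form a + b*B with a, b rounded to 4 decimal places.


For a unit bivector B with B^2 = -1, the exponential series gives
e^(theta*B) = cos(theta) + sin(theta)*B (the GA analogue of Euler's formula).
theta = 74 degrees = 1.291544 rad
cos(74 deg) = 0.2756
sin(74 deg) = 0.9613
exp(theta*B) = 0.2756 + 0.9613*B


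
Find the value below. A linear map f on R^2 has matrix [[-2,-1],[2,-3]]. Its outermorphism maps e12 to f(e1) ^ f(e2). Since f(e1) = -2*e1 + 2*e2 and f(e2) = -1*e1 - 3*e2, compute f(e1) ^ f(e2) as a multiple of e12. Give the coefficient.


The outermorphism of a linear map f sends e1^e2 to f(e1)^f(e2).
f(e1) = -2*e1 + 2*e2
f(e2) = -1*e1 - 3*e2
f(e1) ^ f(e2) = (-2*e1 + 2*e2) ^ (-1*e1 - 3*e2)
= (-2)*(-3)*e12 + 2*(-1)*e21
= (6 - (-2))*e12
= 8*e12
Coefficient = 8


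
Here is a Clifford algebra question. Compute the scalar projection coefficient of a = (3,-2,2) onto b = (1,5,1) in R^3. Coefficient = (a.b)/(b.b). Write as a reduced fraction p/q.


Projection coefficient = (a . b) / (b . b)
a . b = 3*1 + (-2)*5 + 2*1
= 3 + (-10) + 2 = -5
b . b = 1^2 + 5^2 + 1^2
= 1 + 25 + 1 = 27
Coefficient = -5/27
In lowest terms: -5/27


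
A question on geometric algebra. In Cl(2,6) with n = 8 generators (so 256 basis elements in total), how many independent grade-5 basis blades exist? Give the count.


Number of grade-k basis blades in Cl(p,q) with n = p + q is C(n, k).
n = 2 + 6 = 8
C(8, 5) = 8! / (5! * 3!)
= 40320 / (120 * 6)
= 56


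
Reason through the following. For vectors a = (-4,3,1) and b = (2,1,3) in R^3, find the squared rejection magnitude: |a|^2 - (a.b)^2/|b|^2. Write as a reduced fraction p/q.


|a|^2 = (-4)^2 + 3^2 + 1^2 = 26
|b|^2 = 2^2 + 1^2 + 3^2 = 14
a . b = (-4)*2 + 3*1 + 1*3 = -2
(a.b)^2 = (-2)^2 = 4
|rej|^2 = 26 - 4/14
= (364 - 4)/14
= 360/14
In lowest terms: 180/7


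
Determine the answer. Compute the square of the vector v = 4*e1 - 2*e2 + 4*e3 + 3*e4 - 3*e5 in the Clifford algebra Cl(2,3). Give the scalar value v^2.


v^2 = sum of c_i^2 * e_i^2
Positive signature terms (e_i^2 = +1): 4^2 + (-2)^2 = 20
Negative signature terms (e_j^2 = -1): 4^2 + 3^2 + (-3)^2 = 34
v^2 = 20 - 34 = -14


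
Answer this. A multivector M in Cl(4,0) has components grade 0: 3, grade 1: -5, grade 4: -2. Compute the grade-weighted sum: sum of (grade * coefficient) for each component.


Grade-weighted sum = sum of grade_k * coefficient_k
0*3 = 0
1*(-5) = -5
4*(-2) = -8
Total = 0 + (-5) + (-8) = -13


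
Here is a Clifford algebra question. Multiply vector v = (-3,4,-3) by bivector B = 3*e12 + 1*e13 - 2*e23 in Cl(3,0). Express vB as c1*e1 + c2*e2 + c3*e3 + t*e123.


vB has grade-1 (vector) and grade-3 (trivector) parts: vB = (v _| B) + (v ^ B).
Vector part <vB>_1:
  e1: -v2*b12 - v3*b13 = -(4)*(3) - (-3)*(1) = -9
  e2: v1*b12 - v3*b23 = (-3)*(3) - (-3)*(-2) = -15
  e3: v1*b13 + v2*b23 = (-3)*(1) + (4)*(-2) = -11
Trivector part <vB>_3:
  e123: v1*b23 - v2*b13 + v3*b12 = (-3)*(-2) - (4)*(1) + (-3)*(3) = -7
vB = -9*e1 - 15*e2 - 11*e3 - 7*e123


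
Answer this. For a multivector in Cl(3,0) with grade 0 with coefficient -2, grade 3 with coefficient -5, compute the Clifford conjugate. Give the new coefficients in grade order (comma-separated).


Clifford conjugate sign for grade k: (-1)^(k(k+1)/2)
Grade 0: (-1)^(0*1/2) = (-1)^0 = 1, coeff -2 -> -2
Grade 3: (-1)^(3*4/2) = (-1)^6 = 1, coeff -5 -> -5
Conjugated coefficients: -2, -5


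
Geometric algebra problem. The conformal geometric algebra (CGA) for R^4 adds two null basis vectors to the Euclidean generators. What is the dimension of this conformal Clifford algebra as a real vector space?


The conformal model of R^4 uses Cl(5,1): the 4 Euclidean generators plus two extra orthogonal generators e+ (e+^2 = +1) and e- (e-^2 = -1), from which the null vectors e0, einf are built.
Number of generators m = 4 + 2 = 6.
dim Cl(p,q) = 2^m = 2^6 = 64


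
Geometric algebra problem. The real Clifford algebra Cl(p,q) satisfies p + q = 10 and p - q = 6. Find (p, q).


We need p + q = 10 and p - q = 6.
Adding: 2p = 10 + 6 = 16, so p = 8.
Then q = 10 - 8 = 2.
(p, q) = (8, 2)


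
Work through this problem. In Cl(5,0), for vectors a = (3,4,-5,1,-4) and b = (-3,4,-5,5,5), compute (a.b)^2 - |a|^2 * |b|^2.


a . b = 3*(-3) + 4*4 + (-5)*(-5) + 1*5 + (-4)*5
= -9 + 16 + 25 + 5 + (-20) = 17
|a|^2 = 3^2 + 4^2 + (-5)^2 + 1^2 + (-4)^2 = 67
|b|^2 = (-3)^2 + 4^2 + (-5)^2 + 5^2 + 5^2 = 100
(a.b)^2 = 17^2 = 289
|a|^2 * |b|^2 = 67 * 100 = 6700
Result = 289 - 6700 = -6411


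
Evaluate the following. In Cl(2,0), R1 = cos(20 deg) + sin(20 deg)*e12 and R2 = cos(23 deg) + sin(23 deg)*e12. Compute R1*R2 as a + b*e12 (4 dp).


Same-plane rotors commute and their half-angles add:
R1*R2 = cos(a1 + a2) + sin(a1 + a2)*e12.
a1 + a2 = 20 + 23 = 43 deg
cos(43 deg) = 0.7314
sin(43 deg) = 0.6820
R1*R2 = 0.7314 + 0.6820*e12
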